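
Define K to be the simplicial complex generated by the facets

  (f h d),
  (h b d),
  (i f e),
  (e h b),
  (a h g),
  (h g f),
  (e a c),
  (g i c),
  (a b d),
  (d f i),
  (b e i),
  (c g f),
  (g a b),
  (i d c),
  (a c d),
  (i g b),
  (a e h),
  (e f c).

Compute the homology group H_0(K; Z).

H_0 ≅ Z.

Take the total order a < b < c < d < e < f < g < h < i on the vertex set. Then K (dimension 2) consists of the simplices:

  0-simplices (9): a, b, c, d, e, f, g, h, i
  1-simplices (27): ab, ac, ad, ae, ag, ah, bd, be, bg, bh, bi, cd, ce, cf, cg, ci, df, dh, di, ef, eh, ei, fg, fh, fi, gh, gi
  2-simplices (18): abd, abg, acd, ace, aeh, agh, bdh, beh, bei, bgi, cdi, cef, cfg, cgi, dfh, dfi, efi, fgh

so the chain groups are C_0 ≅ Z^9, C_1 ≅ Z^27, C_2 ≅ Z^18.

∂_1: C_1 → C_0 maps an edge to its endpoints' difference, ∂[p,q] = q − p.
As a 9×27 matrix over Z this has rank 8, with invariant factors (1,1,1,1,1,1,1,1).

∂_2: C_2 → C_1 acts by ∂[p,q,r] = [q,r] − [p,r] + [p,q]. For instance
  ∂dfi = fi − di + df,
  ∂cgi = gi − ci + cg.
As a 27×18 matrix over Z this has rank 18, with invariant factors (1,1,1,1,1,1,1,1,1,1,1,1,1,1,1,1,1,2).

Computing H_k = (kernel of ∂_k) / (image of ∂_{k+1}):

  H_0: rank C_0 − rank ∂_1 = 9 − 8 = 1, and the invariant factors of ∂_1 are all 1, so H_0 ≅ Z.

(K is a triangulation of the Klein bottle.)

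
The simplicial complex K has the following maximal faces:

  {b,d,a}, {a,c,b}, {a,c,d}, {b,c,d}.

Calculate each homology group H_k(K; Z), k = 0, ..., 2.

Take the total order a < b < c < d on the vertex set. Then K (dimension 2) consists of the simplices:

  0-simplices (4): a, b, c, d
  1-simplices (6): ab, ac, ad, bc, bd, cd
  2-simplices (4): abc, abd, acd, bcd

so the chain groups are C_0 ≅ Z^4, C_1 ≅ Z^6, C_2 ≅ Z^4.

Boundary ∂_1: C_1 → C_0 is given by ∂[p,q] = [q] − [p].
The resulting 4×6 matrix has rank 3, and its Smith normal form has invariant factors (1,1,1).

Boundary ∂_2: C_2 → C_1 maps a triangle to the signed sum of its edges. For instance
  ∂abd = bd − ad + ab,
  ∂abc = bc − ac + ab.
As a 6×4 matrix over Z this has rank 3, with invariant factors (1,1,1).

Reading off H_k = ker ∂_k / im ∂_{k+1}:

  H_0: rank C_0 − rank ∂_1 = 4 − 3 = 1, and the invariant factors of ∂_1 are all 1, so H_0 = Z.
  H_1: rank ker ∂_1 − rank ∂_2 = (6 − 3) − 3 = 0, and the invariant factors of ∂_2 are all 1, so H_1 = 0.
  H_2: rank ker ∂_2 − rank ∂_3 = (4 − 3) − 0 = 1, and there is no ∂_3, so H_2 = Z.

As a check, the Euler characteristic is 4 − 6 + 4 = 2, which agrees with 1 − 0 + 1 = 2.

H_0 ≅ Z,  H_1 = 0,  H_2 ≅ Z.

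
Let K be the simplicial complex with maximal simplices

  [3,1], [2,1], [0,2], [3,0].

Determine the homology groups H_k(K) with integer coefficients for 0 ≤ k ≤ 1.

Take the total order 0 < 1 < 2 < 3 on the vertex set. Then K (dimension 1) consists of the simplices:

  0-simplices (4): [0], [1], [2], [3]
  1-simplices (4): [0,2], [0,3], [1,2], [1,3]

giving chain groups C_0 ≅ Z^4, C_1 ≅ Z^4.

∂_1: C_1 → C_0 sends each edge [p,q] (with p < q) to q − p.
The resulting 4×4 matrix has rank 3, and its Smith normal form has invariant factors (1,1,1).

Computing H_k = (kernel of ∂_k) / (image of ∂_{k+1}):

  H_0: rank C_0 − rank ∂_1 = 4 − 3 = 1, and the invariant factors of ∂_1 are all 1, so H_0 = Z.
  H_1: rank ker ∂_1 − rank ∂_2 = (4 − 3) − 0 = 1, and there is no ∂_2, so H_1 = Z.

(K is a triangulation of the circle S^1.)

H_0 ≅ Z,  H_1 ≅ Z.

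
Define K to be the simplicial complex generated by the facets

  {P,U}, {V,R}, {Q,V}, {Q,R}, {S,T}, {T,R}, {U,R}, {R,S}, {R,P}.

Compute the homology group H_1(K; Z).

We work with the vertex ordering P < Q < R < S < T < U < V. The simplices of K, each written with vertices in increasing order, are:

  0-simplices (7): P, Q, R, S, T, U, V
  1-simplices (9): PR, PU, QR, QV, RS, RT, RU, RV, ST

Hence C_0 ≅ Z^7, C_1 ≅ Z^9.

∂_1: C_1 → C_0 maps an edge to its endpoints' difference, ∂[p,q] = q − p. For instance
  ∂RU = U − R.
As a 7×9 matrix over Z this has rank 6, with invariant factors (1,1,1,1,1,1).

Reading off H_k = ker ∂_k / im ∂_{k+1}:

  H_1: rank ker ∂_1 − rank ∂_2 = (9 − 6) − 0 = 3, and there is no ∂_2, so H_1 ≅ Z^3.

H_1 ≅ Z^3.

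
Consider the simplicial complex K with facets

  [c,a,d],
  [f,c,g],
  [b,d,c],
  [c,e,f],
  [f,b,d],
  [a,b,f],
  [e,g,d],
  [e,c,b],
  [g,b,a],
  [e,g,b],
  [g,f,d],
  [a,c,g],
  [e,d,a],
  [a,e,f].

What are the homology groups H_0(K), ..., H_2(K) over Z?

Fix the vertex order a < b < c < d < e < f < g and write every simplex with vertices in increasing order. Then dim K = 2 and the simplices of K are:

  0-simplices (7): a, b, c, d, e, f, g
  1-simplices (21): ab, ac, ad, ae, af, ag, bc, bd, be, bf, bg, cd, ce, cf, cg, de, df, dg, ef, eg, fg
  2-simplices (14): abf, abg, acd, acg, ade, aef, bcd, bce, bdf, beg, cef, cfg, deg, dfg

giving chain groups C_0 ≅ Z^7, C_1 ≅ Z^21, C_2 ≅ Z^14.

The boundary map ∂_1: C_1 → C_0 sends each edge [p,q] (with p < q) to q − p. For instance
  ∂cd = d − c.
This gives a 7×21 integer matrix of rank 6; reducing to Smith normal form yields diagonal entries (1,1,1,1,1,1).

Boundary ∂_2: C_2 → C_1 sends each 2-simplex [p,q,r] to [q,r] − [p,r] + [p,q]. For instance
  ∂aef = ef − af + ae,
  ∂bce = ce − be + bc.
The 21×14 boundary matrix has rank 13 and Smith normal form diag(1,1,1,1,1,1,1,1,1,1,1,1,1).

Now H_k = ker ∂_k / im ∂_{k+1}, so:

  H_0: rank C_0 − rank ∂_1 = 7 − 6 = 1, and the invariant factors of ∂_1 are all 1, so H_0 ≅ Z.
  H_1: rank ker ∂_1 − rank ∂_2 = (21 − 6) − 13 = 2, and the invariant factors of ∂_2 are all 1, so H_1 ≅ Z^2.
  H_2: rank ker ∂_2 − rank ∂_3 = (14 − 13) − 0 = 1, and there is no ∂_3, so H_2 ≅ Z.

As a check, the Euler characteristic is 7 − 21 + 14 = 0, which agrees with 1 − 2 + 1 = 0.

H_0 = Z,  H_1 = Z^2,  H_2 = Z.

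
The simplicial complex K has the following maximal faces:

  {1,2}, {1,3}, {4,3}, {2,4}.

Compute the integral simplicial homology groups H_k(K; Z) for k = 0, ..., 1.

We work with the vertex ordering 1 < 2 < 3 < 4. The simplices of K, each written with vertices in increasing order, are:

  0-simplices (4): [1], [2], [3], [4]
  1-simplices (4): [1,2], [1,3], [2,4], [3,4]

so the chain groups are C_0 ≅ Z^4, C_1 ≅ Z^4.

The boundary map ∂_1: C_1 → C_0 sends each edge [p,q] (with p < q) to q − p. For instance
  ∂[1,3] = [3] − [1].
The resulting 4×4 matrix has rank 3, and its Smith normal form has invariant factors (1,1,1).

Computing H_k = (kernel of ∂_k) / (image of ∂_{k+1}):

  H_0: rank C_0 − rank ∂_1 = 4 − 3 = 1, and the invariant factors of ∂_1 are all 1, so H_0 ≅ Z.
  H_1: rank ker ∂_1 − rank ∂_2 = (4 − 3) − 0 = 1, and there is no ∂_2, so H_1 ≅ Z.

As a check, the Euler characteristic is 4 − 4 = 0, which agrees with 1 − 1 = 0.
(K is a triangulation of the circle S^1.)

H_0 ≅ Z,  H_1 ≅ Z.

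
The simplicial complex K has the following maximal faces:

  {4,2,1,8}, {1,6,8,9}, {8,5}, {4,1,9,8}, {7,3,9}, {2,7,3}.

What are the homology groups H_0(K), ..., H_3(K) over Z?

H_0 = Z,  H_1 = Z,  H_2 = 0,  H_3 = 0.

Take the total order 1 < 2 < 3 < 4 < 5 < 6 < 7 < 8 < 9 on the vertex set. Then K (dimension 3) consists of the simplices:

  0-simplices (9): [1], [2], [3], [4], [5], [6], [7], [8], [9]
  1-simplices (18): [1,2], [1,4], [1,6], [1,8], [1,9], [2,3], [2,4], [2,7], [2,8], [3,7], [3,9], [4,8], [4,9], [5,8], [6,8], [6,9], [7,9], [8,9]
  2-simplices (12): [1,2,4], [1,2,8], [1,4,8], [1,4,9], [1,6,8], [1,6,9], [1,8,9], [2,3,7], [2,4,8], [3,7,9], [4,8,9], [6,8,9]
  3-simplices (3): [1,2,4,8], [1,4,8,9], [1,6,8,9]

so the chain groups are C_0 ≅ Z^9, C_1 ≅ Z^18, C_2 ≅ Z^12, C_3 ≅ Z^3.

The boundary map ∂_1: C_1 → C_0 maps an edge to its endpoints' difference, ∂[p,q] = q − p. For instance
  ∂[7,9] = [9] − [7].
The resulting 9×18 matrix has rank 8, and its Smith normal form has invariant factors (1,1,1,1,1,1,1,1).

The boundary map ∂_2: C_2 → C_1 sends each 2-simplex [p,q,r] to [q,r] − [p,r] + [p,q]. For instance
  ∂[1,2,8] = [2,8] − [1,8] + [1,2],
  ∂[4,8,9] = [8,9] − [4,9] + [4,8].
This gives a 18×12 integer matrix of rank 9; reducing to Smith normal form yields diagonal entries (1,1,1,1,1,1,1,1,1).

∂_3: C_3 → C_2 sends each 3-simplex σ to the alternating sum Σ_i (−1)^i (σ with its i-th vertex removed). For instance
  ∂[1,4,8,9] = [4,8,9] − [1,8,9] + [1,4,9] − [1,4,8],
  ∂[1,2,4,8] = [2,4,8] − [1,4,8] + [1,2,8] − [1,2,4].
This gives a 12×3 integer matrix of rank 3; reducing to Smith normal form yields diagonal entries (1,1,1).

From H_k ≅ ker(∂_k) / im(∂_{k+1}) we obtain:

  H_0: rank C_0 − rank ∂_1 = 9 − 8 = 1, and the invariant factors of ∂_1 are all 1, so H_0 ≅ Z.
  H_1: rank ker ∂_1 − rank ∂_2 = (18 − 8) − 9 = 1, and the invariant factors of ∂_2 are all 1, so H_1 ≅ Z.
  H_2: rank ker ∂_2 − rank ∂_3 = (12 − 9) − 3 = 0, and the invariant factors of ∂_3 are all 1, so H_2 ≅ 0.
  H_3: rank ker ∂_3 − rank ∂_4 = (3 − 3) − 0 = 0, and there is no ∂_4, so H_3 ≅ 0.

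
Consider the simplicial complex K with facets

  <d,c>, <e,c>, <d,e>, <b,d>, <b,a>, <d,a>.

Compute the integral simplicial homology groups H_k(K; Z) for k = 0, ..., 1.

Order the vertices as a < b < c < d < e. Listing each simplex with vertices in this order, K has dimension 1 with simplices:

  0-simplices (5): a, b, c, d, e
  1-simplices (6): ab, ad, bd, cd, ce, de

Hence C_0 ≅ Z^5, C_1 ≅ Z^6.

∂_1: C_1 → C_0 sends each edge [p,q] (with p < q) to q − p. For instance
  ∂ab = b − a.
As a 5×6 matrix over Z this has rank 4, with invariant factors (1,1,1,1).

Reading off H_k = ker ∂_k / im ∂_{k+1}:

  H_0: rank C_0 − rank ∂_1 = 5 − 4 = 1, and the invariant factors of ∂_1 are all 1, so H_0 = Z.
  H_1: rank ker ∂_1 − rank ∂_2 = (6 − 4) − 0 = 2, and there is no ∂_2, so H_1 = Z^2.

H_0 = Z,  H_1 = Z^2.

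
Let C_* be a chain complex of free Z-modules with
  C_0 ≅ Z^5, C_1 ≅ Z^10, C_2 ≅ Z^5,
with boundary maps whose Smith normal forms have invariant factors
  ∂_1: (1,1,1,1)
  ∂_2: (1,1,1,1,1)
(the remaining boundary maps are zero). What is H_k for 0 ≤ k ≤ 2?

H_0 ≅ Z,  H_1 ≅ Z,  H_2 = 0.

H_0: b_0 = 5 − 0 − 4 = 1; torsion from ∂_1 factors > 1: none. So H_0 ≅ Z.
H_1: b_1 = 10 − 4 − 5 = 1; torsion from ∂_2 factors > 1: none. So H_1 ≅ Z.
H_2: b_2 = 5 − 5 − 0 = 0; torsion from ∂_3 factors > 1: none. So H_2 ≅ 0.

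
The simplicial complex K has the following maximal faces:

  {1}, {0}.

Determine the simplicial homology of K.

H_0 = Z^2.

Fix the vertex order 0 < 1 and write every simplex with vertices in increasing order. Then dim K = 0 and the simplices of K are:

  0-simplices (2): [0], [1]

so the chain groups are C_0 ≅ Z^2.

Computing H_k = (kernel of ∂_k) / (image of ∂_{k+1}):

  H_0: rank C_0 − rank ∂_1 = 2 − 0 = 2, and there is no ∂_1, so H_0 = Z^2.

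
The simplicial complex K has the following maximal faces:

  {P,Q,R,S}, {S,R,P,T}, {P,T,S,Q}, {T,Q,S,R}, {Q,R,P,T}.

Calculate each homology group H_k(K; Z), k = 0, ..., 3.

K has 5 vertices, 10 edges, 10 triangles, 5 3-simplices.
rank ∂_0 = 0, rank ∂_1 = 4 ⇒ b_0 = 5 − 0 − 4 = 1; all invariant factors of ∂_1 are 1 so no torsion. So H_0 = Z.
rank ∂_1 = 4, rank ∂_2 = 6 ⇒ b_1 = 10 − 4 − 6 = 0; all invariant factors of ∂_2 are 1 so no torsion. So H_1 = 0.
rank ∂_2 = 6, rank ∂_3 = 4 ⇒ b_2 = 10 − 6 − 4 = 0; all invariant factors of ∂_3 are 1 so no torsion. So H_2 = 0.
rank ∂_3 = 4, rank ∂_4 = 0 ⇒ b_3 = 5 − 4 − 0 = 1. So H_3 = Z.

H_0 = Z,  H_1 = 0,  H_2 = 0,  H_3 = Z.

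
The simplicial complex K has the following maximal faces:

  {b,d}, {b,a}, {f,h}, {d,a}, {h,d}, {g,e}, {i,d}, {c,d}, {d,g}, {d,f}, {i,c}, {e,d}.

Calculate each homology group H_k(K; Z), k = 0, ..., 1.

Take the total order a < b < c < d < e < f < g < h < i on the vertex set. Then K (dimension 1) consists of the simplices:

  0-simplices (9): a, b, c, d, e, f, g, h, i
  1-simplices (12): ab, ad, bd, cd, ci, de, df, dg, dh, di, eg, fh

so the chain groups are C_0 ≅ Z^9, C_1 ≅ Z^12.

The boundary map ∂_1: C_1 → C_0 sends each edge [p,q] (with p < q) to q − p.
The resulting 9×12 matrix has rank 8, and its Smith normal form has invariant factors (1,1,1,1,1,1,1,1).

Computing H_k = (kernel of ∂_k) / (image of ∂_{k+1}):

  H_0: rank C_0 − rank ∂_1 = 9 − 8 = 1, and the invariant factors of ∂_1 are all 1, so H_0 = Z.
  H_1: rank ker ∂_1 − rank ∂_2 = (12 − 8) − 0 = 4, and there is no ∂_2, so H_1 = Z^4.

(K is a triangulation of a wedge of 4 circles.)

H_0 = Z,  H_1 = Z^4.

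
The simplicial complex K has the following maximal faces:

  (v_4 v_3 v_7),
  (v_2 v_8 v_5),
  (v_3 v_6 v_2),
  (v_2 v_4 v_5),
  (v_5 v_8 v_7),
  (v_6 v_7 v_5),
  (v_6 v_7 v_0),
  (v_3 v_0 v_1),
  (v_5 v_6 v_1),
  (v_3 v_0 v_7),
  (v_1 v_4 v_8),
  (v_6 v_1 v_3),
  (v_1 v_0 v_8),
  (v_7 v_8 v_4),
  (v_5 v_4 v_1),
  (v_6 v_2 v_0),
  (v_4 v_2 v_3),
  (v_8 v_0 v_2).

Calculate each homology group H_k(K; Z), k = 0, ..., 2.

H_0 ≅ Z,  H_1 ≅ Z ⊕ Z_2,  H_2 = 0.

Take the total order v_0 < v_1 < v_2 < v_3 < v_4 < v_5 < v_6 < v_7 < v_8 on the vertex set. Then K (dimension 2) consists of the simplices:

  0-simplices (9): [v_0], [v_1], [v_2], [v_3], [v_4], [v_5], [v_6], [v_7], [v_8]
  1-simplices (27): (27 of them)
  2-simplices (18): (18 of them)

Hence C_0 ≅ Z^9, C_1 ≅ Z^27, C_2 ≅ Z^18.

The boundary map ∂_1: C_1 → C_0 is given by ∂[p,q] = [q] − [p]. For instance
  ∂[v_5,v_6] = [v_6] − [v_5].
The 9×27 boundary matrix has rank 8 and Smith normal form diag(1,1,1,1,1,1,1,1).

∂_2: C_2 → C_1 sends each 2-simplex [p,q,r] to [q,r] − [p,r] + [p,q]. For instance
  ∂[v_0,v_1,v_3] = [v_1,v_3] − [v_0,v_3] + [v_0,v_1],
  ∂[v_0,v_3,v_7] = [v_3,v_7] − [v_0,v_7] + [v_0,v_3].
The 27×18 boundary matrix has rank 18 and Smith normal form diag(1,1,1,1,1,1,1,1,1,1,1,1,1,1,1,1,1,2).

Now H_k = ker ∂_k / im ∂_{k+1}, so:

  H_0: rank C_0 − rank ∂_1 = 9 − 8 = 1, and the invariant factors of ∂_1 are all 1, so H_0 = Z.
  H_1: rank ker ∂_1 − rank ∂_2 = (27 − 8) − 18 = 1, and ∂_2 has invariant factor 2 > 1, so H_1 = Z ⊕ Z_2.
  H_2: rank ker ∂_2 − rank ∂_3 = (18 − 18) − 0 = 0, and there is no ∂_3, so H_2 = 0.

As a check, the Euler characteristic is 9 − 27 + 18 = 0, which agrees with 1 − 1 + 0 = 0.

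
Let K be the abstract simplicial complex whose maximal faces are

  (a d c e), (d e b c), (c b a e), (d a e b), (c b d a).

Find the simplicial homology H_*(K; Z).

Take the total order a < b < c < d < e on the vertex set. Then K (dimension 3) consists of the simplices:

  0-simplices (5): a, b, c, d, e
  1-simplices (10): ab, ac, ad, ae, bc, bd, be, cd, ce, de
  2-simplices (10): abc, abd, abe, acd, ace, ade, bcd, bce, bde, cde
  3-simplices (5): abcd, abce, abde, acde, bcde

giving chain groups C_0 ≅ Z^5, C_1 ≅ Z^10, C_2 ≅ Z^10, C_3 ≅ Z^5.

The boundary map ∂_1: C_1 → C_0 maps an edge to its endpoints' difference, ∂[p,q] = q − p.
This gives a 5×10 integer matrix of rank 4; reducing to Smith normal form yields diagonal entries (1,1,1,1).

Boundary ∂_2: C_2 → C_1 maps a triangle to the signed sum of its edges. For instance
  ∂ade = de − ae + ad,
  ∂bce = ce − be + bc.
The resulting 10×10 matrix has rank 6, and its Smith normal form has invariant factors (1,1,1,1,1,1).

The boundary map ∂_3: C_3 → C_2 sends each 3-simplex σ to the alternating sum Σ_i (−1)^i (σ with its i-th vertex removed). For instance
  ∂bcde = cde − bde + bce − bcd,
  ∂abce = bce − ace + abe − abc.
The 10×5 boundary matrix has rank 4 and Smith normal form diag(1,1,1,1).

Computing H_k = (kernel of ∂_k) / (image of ∂_{k+1}):

  H_0: rank C_0 − rank ∂_1 = 5 − 4 = 1, and the invariant factors of ∂_1 are all 1, so H_0 = Z.
  H_1: rank ker ∂_1 − rank ∂_2 = (10 − 4) − 6 = 0, and the invariant factors of ∂_2 are all 1, so H_1 = 0.
  H_2: rank ker ∂_2 − rank ∂_3 = (10 − 6) − 4 = 0, and the invariant factors of ∂_3 are all 1, so H_2 = 0.
  H_3: rank ker ∂_3 − rank ∂_4 = (5 − 4) − 0 = 1, and there is no ∂_4, so H_3 = Z.

H_0 = Z,  H_1 = 0,  H_2 = 0,  H_3 = Z.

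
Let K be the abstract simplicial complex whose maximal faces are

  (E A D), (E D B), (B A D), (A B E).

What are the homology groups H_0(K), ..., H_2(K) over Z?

Order the vertices as A < B < D < E. Listing each simplex with vertices in this order, K has dimension 2 with simplices:

  0-simplices (4): A, B, D, E
  1-simplices (6): AB, AD, AE, BD, BE, DE
  2-simplices (4): ABD, ABE, ADE, BDE

so the chain groups are C_0 ≅ Z^4, C_1 ≅ Z^6, C_2 ≅ Z^4.

∂_1: C_1 → C_0 maps an edge to its endpoints' difference, ∂[p,q] = q − p. For instance
  ∂DE = E − D.
The 4×6 boundary matrix has rank 3 and Smith normal form diag(1,1,1).

Boundary ∂_2: C_2 → C_1 maps a triangle to the signed sum of its edges. For instance
  ∂ABE = BE − AE + AB,
  ∂ADE = DE − AE + AD.
This gives a 6×4 integer matrix of rank 3; reducing to Smith normal form yields diagonal entries (1,1,1).

From H_k ≅ ker(∂_k) / im(∂_{k+1}) we obtain:

  H_0: rank C_0 − rank ∂_1 = 4 − 3 = 1, and the invariant factors of ∂_1 are all 1, so H_0 ≅ Z.
  H_1: rank ker ∂_1 − rank ∂_2 = (6 − 3) − 3 = 0, and the invariant factors of ∂_2 are all 1, so H_1 ≅ 0.
  H_2: rank ker ∂_2 − rank ∂_3 = (4 − 3) − 0 = 1, and there is no ∂_3, so H_2 ≅ Z.

(K is a triangulation of the 2-sphere S^2.)

H_0 ≅ Z,  H_1 = 0,  H_2 ≅ Z.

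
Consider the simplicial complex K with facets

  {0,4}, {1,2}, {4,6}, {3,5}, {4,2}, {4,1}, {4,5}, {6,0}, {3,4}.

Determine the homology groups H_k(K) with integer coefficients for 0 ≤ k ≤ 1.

H_0 = Z,  H_1 = Z^3.

Take the total order 0 < 1 < 2 < 3 < 4 < 5 < 6 on the vertex set. Then K (dimension 1) consists of the simplices:

  0-simplices (7): [0], [1], [2], [3], [4], [5], [6]
  1-simplices (9): [0,4], [0,6], [1,2], [1,4], [2,4], [3,4], [3,5], [4,5], [4,6]

so the chain groups are C_0 ≅ Z^7, C_1 ≅ Z^9.

The boundary map ∂_1: C_1 → C_0 sends each edge [p,q] (with p < q) to q − p.
The 7×9 boundary matrix has rank 6 and Smith normal form diag(1,1,1,1,1,1).

Reading off H_k = ker ∂_k / im ∂_{k+1}:

  H_0: rank C_0 − rank ∂_1 = 7 − 6 = 1, and the invariant factors of ∂_1 are all 1, so H_0 = Z.
  H_1: rank ker ∂_1 − rank ∂_2 = (9 − 6) − 0 = 3, and there is no ∂_2, so H_1 = Z^3.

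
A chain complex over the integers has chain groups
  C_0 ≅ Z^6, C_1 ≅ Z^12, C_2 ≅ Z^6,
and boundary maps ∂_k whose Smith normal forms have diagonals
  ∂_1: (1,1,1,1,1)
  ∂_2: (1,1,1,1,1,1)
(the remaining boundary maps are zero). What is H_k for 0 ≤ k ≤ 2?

H_0: b_0 = 6 − 0 − 5 = 1; torsion from ∂_1 factors > 1: none. So H_0 ≅ Z.
H_1: b_1 = 12 − 5 − 6 = 1; torsion from ∂_2 factors > 1: none. So H_1 ≅ Z.
H_2: b_2 = 6 − 6 − 0 = 0; torsion from ∂_3 factors > 1: none. So H_2 ≅ 0.

H_0 ≅ Z,  H_1 ≅ Z,  H_2 = 0.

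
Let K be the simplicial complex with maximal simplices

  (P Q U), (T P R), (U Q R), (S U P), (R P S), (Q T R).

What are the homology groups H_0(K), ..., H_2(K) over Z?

We work with the vertex ordering P < Q < R < S < T < U. The simplices of K, each written with vertices in increasing order, are:

  0-simplices (6): P, Q, R, S, T, U
  1-simplices (12): PQ, PR, PS, PT, PU, QR, QT, QU, RS, RT, RU, SU
  2-simplices (6): PQU, PRS, PRT, PSU, QRT, QRU

so the chain groups are C_0 ≅ Z^6, C_1 ≅ Z^12, C_2 ≅ Z^6.

The boundary map ∂_1: C_1 → C_0 sends each edge [p,q] (with p < q) to q − p. For instance
  ∂PR = R − P.
This gives a 6×12 integer matrix of rank 5; reducing to Smith normal form yields diagonal entries (1,1,1,1,1).

The boundary map ∂_2: C_2 → C_1 sends each 2-simplex [p,q,r] to [q,r] − [p,r] + [p,q]. For instance
  ∂PRT = RT − PT + PR,
  ∂QRT = RT − QT + QR.
The 12×6 boundary matrix has rank 6 and Smith normal form diag(1,1,1,1,1,1).

From H_k ≅ ker(∂_k) / im(∂_{k+1}) we obtain:

  H_0: rank C_0 − rank ∂_1 = 6 − 5 = 1, and the invariant factors of ∂_1 are all 1, so H_0 = Z.
  H_1: rank ker ∂_1 − rank ∂_2 = (12 − 5) − 6 = 1, and the invariant factors of ∂_2 are all 1, so H_1 = Z.
  H_2: rank ker ∂_2 − rank ∂_3 = (6 − 6) − 0 = 0, and there is no ∂_3, so H_2 = 0.

H_0 = Z,  H_1 = Z,  H_2 = 0.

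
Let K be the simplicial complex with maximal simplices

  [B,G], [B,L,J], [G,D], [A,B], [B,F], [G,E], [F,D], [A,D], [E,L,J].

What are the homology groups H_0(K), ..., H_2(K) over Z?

H_0 ≅ Z,  H_1 ≅ Z^3,  H_2 = 0.

Order the vertices as A < B < D < E < F < G < J < L. Listing each simplex with vertices in this order, K has dimension 2 with simplices:

  0-simplices (8): A, B, D, E, F, G, J, L
  1-simplices (12): AB, AD, BF, BG, BJ, BL, DF, DG, EG, EJ, EL, JL
  2-simplices (2): BJL, EJL

so the chain groups are C_0 ≅ Z^8, C_1 ≅ Z^12, C_2 ≅ Z^2.

The boundary map ∂_1: C_1 → C_0 is given by ∂[p,q] = [q] − [p].
As a 8×12 matrix over Z this has rank 7, with invariant factors (1,1,1,1,1,1,1).

∂_2: C_2 → C_1 sends each 2-simplex [p,q,r] to [q,r] − [p,r] + [p,q]. For instance
  ∂EJL = JL − EL + EJ,
  ∂BJL = JL − BL + BJ.
The 12×2 boundary matrix has rank 2 and Smith normal form diag(1,1).

Reading off H_k = ker ∂_k / im ∂_{k+1}:

  H_0: rank C_0 − rank ∂_1 = 8 − 7 = 1, and the invariant factors of ∂_1 are all 1, so H_0 ≅ Z.
  H_1: rank ker ∂_1 − rank ∂_2 = (12 − 7) − 2 = 3, and the invariant factors of ∂_2 are all 1, so H_1 ≅ Z^3.
  H_2: rank ker ∂_2 − rank ∂_3 = (2 − 2) − 0 = 0, and there is no ∂_3, so H_2 ≅ 0.

As a check, the Euler characteristic is 8 − 12 + 2 = -2, which agrees with 1 − 3 + 0 = -2.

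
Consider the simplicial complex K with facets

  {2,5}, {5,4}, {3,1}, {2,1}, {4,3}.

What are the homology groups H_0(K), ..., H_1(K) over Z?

H_0 ≅ Z,  H_1 ≅ Z.

Take the total order 1 < 2 < 3 < 4 < 5 on the vertex set. Then K (dimension 1) consists of the simplices:

  0-simplices (5): [1], [2], [3], [4], [5]
  1-simplices (5): [1,2], [1,3], [2,5], [3,4], [4,5]

giving chain groups C_0 ≅ Z^5, C_1 ≅ Z^5.

∂_1: C_1 → C_0 is given by ∂[p,q] = [q] − [p]. For instance
  ∂[2,5] = [5] − [2].
This gives a 5×5 integer matrix of rank 4; reducing to Smith normal form yields diagonal entries (1,1,1,1).

Now H_k = ker ∂_k / im ∂_{k+1}, so:

  H_0: rank C_0 − rank ∂_1 = 5 − 4 = 1, and the invariant factors of ∂_1 are all 1, so H_0 = Z.
  H_1: rank ker ∂_1 − rank ∂_2 = (5 − 4) − 0 = 1, and there is no ∂_2, so H_1 = Z.

As a check, the Euler characteristic is 5 − 5 = 0, which agrees with 1 − 1 = 0.
(K is a triangulation of the circle S^1.)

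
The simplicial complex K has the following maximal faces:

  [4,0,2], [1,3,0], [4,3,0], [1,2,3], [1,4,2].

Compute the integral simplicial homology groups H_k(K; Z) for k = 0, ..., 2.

H_0 = Z,  H_1 = Z,  H_2 = 0.

Order the vertices as 0 < 1 < 2 < 3 < 4. Listing each simplex with vertices in this order, K has dimension 2 with simplices:

  0-simplices (5): [0], [1], [2], [3], [4]
  1-simplices (10): [0,1], [0,2], [0,3], [0,4], [1,2], [1,3], [1,4], [2,3], [2,4], [3,4]
  2-simplices (5): [0,1,3], [0,2,4], [0,3,4], [1,2,3], [1,2,4]

Hence C_0 ≅ Z^5, C_1 ≅ Z^10, C_2 ≅ Z^5.

∂_1: C_1 → C_0 is given by ∂[p,q] = [q] − [p].
The 5×10 boundary matrix has rank 4 and Smith normal form diag(1,1,1,1).

The boundary map ∂_2: C_2 → C_1 maps a triangle to the signed sum of its edges. For instance
  ∂[0,2,4] = [2,4] − [0,4] + [0,2],
  ∂[1,2,3] = [2,3] − [1,3] + [1,2].
The resulting 10×5 matrix has rank 5, and its Smith normal form has invariant factors (1,1,1,1,1).

From H_k ≅ ker(∂_k) / im(∂_{k+1}) we obtain:

  H_0: rank C_0 − rank ∂_1 = 5 − 4 = 1, and the invariant factors of ∂_1 are all 1, so H_0 ≅ Z.
  H_1: rank ker ∂_1 − rank ∂_2 = (10 − 4) − 5 = 1, and the invariant factors of ∂_2 are all 1, so H_1 ≅ Z.
  H_2: rank ker ∂_2 − rank ∂_3 = (5 − 5) − 0 = 0, and there is no ∂_3, so H_2 ≅ 0.

(K is a triangulation of the Möbius band.)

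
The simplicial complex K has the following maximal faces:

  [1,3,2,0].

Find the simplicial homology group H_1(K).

K has 4 vertices, 6 edges, 4 triangles, 1 3-simplex.
rank ∂_1 = 3, rank ∂_2 = 3 ⇒ b_1 = 6 − 3 − 3 = 0; all invariant factors of ∂_2 are 1 so no torsion. So H_1 ≅ 0.

H_1 ≅ 0.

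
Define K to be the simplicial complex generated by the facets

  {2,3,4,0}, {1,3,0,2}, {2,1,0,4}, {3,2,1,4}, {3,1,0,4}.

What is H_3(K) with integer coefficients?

K has 5 vertices, 10 edges, 10 triangles, 5 3-simplices.
rank ∂_3 = 4, rank ∂_4 = 0 ⇒ b_3 = 5 − 4 − 0 = 1. So H_3 = Z.

H_3 = Z.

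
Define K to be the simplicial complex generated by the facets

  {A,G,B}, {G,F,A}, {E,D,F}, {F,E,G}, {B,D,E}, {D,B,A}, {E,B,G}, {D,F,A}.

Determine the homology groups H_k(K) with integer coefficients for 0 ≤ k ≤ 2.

H_0 ≅ Z,  H_1 = 0,  H_2 ≅ Z.

We work with the vertex ordering A < B < D < E < F < G. The simplices of K, each written with vertices in increasing order, are:

  0-simplices (6): A, B, D, E, F, G
  1-simplices (12): AB, AD, AF, AG, BD, BE, BG, DE, DF, EF, EG, FG
  2-simplices (8): ABD, ABG, ADF, AFG, BDE, BEG, DEF, EFG

giving chain groups C_0 ≅ Z^6, C_1 ≅ Z^12, C_2 ≅ Z^8.

∂_1: C_1 → C_0 sends each edge [p,q] (with p < q) to q − p. For instance
  ∂DE = E − D.
As a 6×12 matrix over Z this has rank 5, with invariant factors (1,1,1,1,1).

Boundary ∂_2: C_2 → C_1 maps a triangle to the signed sum of its edges. For instance
  ∂DEF = EF − DF + DE,
  ∂AFG = FG − AG + AF.
The resulting 12×8 matrix has rank 7, and its Smith normal form has invariant factors (1,1,1,1,1,1,1).

Computing H_k = (kernel of ∂_k) / (image of ∂_{k+1}):

  H_0: rank C_0 − rank ∂_1 = 6 − 5 = 1, and the invariant factors of ∂_1 are all 1, so H_0 = Z.
  H_1: rank ker ∂_1 − rank ∂_2 = (12 − 5) − 7 = 0, and the invariant factors of ∂_2 are all 1, so H_1 = 0.
  H_2: rank ker ∂_2 − rank ∂_3 = (8 − 7) − 0 = 1, and there is no ∂_3, so H_2 = Z.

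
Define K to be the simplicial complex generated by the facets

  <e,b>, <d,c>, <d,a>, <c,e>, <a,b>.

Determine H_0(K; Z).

Order the vertices as a < b < c < d < e. Listing each simplex with vertices in this order, K has dimension 1 with simplices:

  0-simplices (5): a, b, c, d, e
  1-simplices (5): ab, ad, be, cd, ce

so the chain groups are C_0 ≅ Z^5, C_1 ≅ Z^5.

∂_1: C_1 → C_0 is given by ∂[p,q] = [q] − [p]. For instance
  ∂ad = d − a.
The resulting 5×5 matrix has rank 4, and its Smith normal form has invariant factors (1,1,1,1).

Reading off H_k = ker ∂_k / im ∂_{k+1}:

  H_0: rank C_0 − rank ∂_1 = 5 − 4 = 1, and the invariant factors of ∂_1 are all 1, so H_0 ≅ Z.

H_0 ≅ Z.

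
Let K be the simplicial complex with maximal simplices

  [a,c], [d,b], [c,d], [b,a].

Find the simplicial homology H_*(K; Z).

H_0 ≅ Z,  H_1 ≅ Z.

Fix the vertex order a < b < c < d and write every simplex with vertices in increasing order. Then dim K = 1 and the simplices of K are:

  0-simplices (4): a, b, c, d
  1-simplices (4): ab, ac, bd, cd

giving chain groups C_0 ≅ Z^4, C_1 ≅ Z^4.

Boundary ∂_1: C_1 → C_0 is given by ∂[p,q] = [q] − [p]. For instance
  ∂ab = b − a.
The 4×4 boundary matrix has rank 3 and Smith normal form diag(1,1,1).

Now H_k = ker ∂_k / im ∂_{k+1}, so:

  H_0: rank C_0 − rank ∂_1 = 4 − 3 = 1, and the invariant factors of ∂_1 are all 1, so H_0 = Z.
  H_1: rank ker ∂_1 − rank ∂_2 = (4 − 3) − 0 = 1, and there is no ∂_2, so H_1 = Z.

As a check, the Euler characteristic is 4 − 4 = 0, which agrees with 1 − 1 = 0.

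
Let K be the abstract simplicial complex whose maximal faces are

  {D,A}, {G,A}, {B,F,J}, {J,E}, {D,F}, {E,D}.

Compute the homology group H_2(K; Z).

We work with the vertex ordering A < B < D < E < F < G < J. The simplices of K, each written with vertices in increasing order, are:

  0-simplices (7): A, B, D, E, F, G, J
  1-simplices (8): AD, AG, BF, BJ, DE, DF, EJ, FJ
  2-simplices (1): BFJ

so the chain groups are C_0 ≅ Z^7, C_1 ≅ Z^8, C_2 ≅ Z^1.

The boundary map ∂_1: C_1 → C_0 is given by ∂[p,q] = [q] − [p]. For instance
  ∂BJ = J − B.
As a 7×8 matrix over Z this has rank 6, with invariant factors (1,1,1,1,1,1).

∂_2: C_2 → C_1 maps a triangle to the signed sum of its edges. For instance
  ∂BFJ = FJ − BJ + BF.
As a 8×1 matrix over Z this has rank 1, with invariant factors (1).

From H_k ≅ ker(∂_k) / im(∂_{k+1}) we obtain:

  H_2: rank ker ∂_2 − rank ∂_3 = (1 − 1) − 0 = 0, and there is no ∂_3, so H_2 ≅ 0.

H_2 = 0.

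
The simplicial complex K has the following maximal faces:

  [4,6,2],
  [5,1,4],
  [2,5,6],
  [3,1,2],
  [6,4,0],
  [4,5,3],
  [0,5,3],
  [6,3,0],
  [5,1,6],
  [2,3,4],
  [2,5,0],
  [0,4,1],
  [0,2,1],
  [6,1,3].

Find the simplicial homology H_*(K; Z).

H_0 ≅ Z,  H_1 ≅ Z^2,  H_2 ≅ Z.

We work with the vertex ordering 0 < 1 < 2 < 3 < 4 < 5 < 6. The simplices of K, each written with vertices in increasing order, are:

  0-simplices (7): [0], [1], [2], [3], [4], [5], [6]
  1-simplices (21): [0,1], [0,2], [0,3], [0,4], [0,5], [0,6], [1,2], [1,3], [1,4], [1,5], [1,6], [2,3], [2,4], [2,5], [2,6], [3,4], [3,5], [3,6], [4,5], [4,6], [5,6]
  2-simplices (14): [0,1,2], [0,1,4], [0,2,5], [0,3,5], [0,3,6], [0,4,6], [1,2,3], [1,3,6], [1,4,5], [1,5,6], [2,3,4], [2,4,6], [2,5,6], [3,4,5]

Hence C_0 ≅ Z^7, C_1 ≅ Z^21, C_2 ≅ Z^14.

Boundary ∂_1: C_1 → C_0 maps an edge to its endpoints' difference, ∂[p,q] = q − p. For instance
  ∂[0,1] = [1] − [0].
As a 7×21 matrix over Z this has rank 6, with invariant factors (1,1,1,1,1,1).

∂_2: C_2 → C_1 acts by ∂[p,q,r] = [q,r] − [p,r] + [p,q]. For instance
  ∂[2,4,6] = [4,6] − [2,6] + [2,4],
  ∂[0,3,6] = [3,6] − [0,6] + [0,3].
The resulting 21×14 matrix has rank 13, and its Smith normal form has invariant factors (1,1,1,1,1,1,1,1,1,1,1,1,1).

Computing H_k = (kernel of ∂_k) / (image of ∂_{k+1}):

  H_0: rank C_0 − rank ∂_1 = 7 − 6 = 1, and the invariant factors of ∂_1 are all 1, so H_0 = Z.
  H_1: rank ker ∂_1 − rank ∂_2 = (21 − 6) − 13 = 2, and the invariant factors of ∂_2 are all 1, so H_1 = Z^2.
  H_2: rank ker ∂_2 − rank ∂_3 = (14 − 13) − 0 = 1, and there is no ∂_3, so H_2 = Z.

As a check, the Euler characteristic is 7 − 21 + 14 = 0, which agrees with 1 − 2 + 1 = 0.
(K is a triangulation of the torus T^2.)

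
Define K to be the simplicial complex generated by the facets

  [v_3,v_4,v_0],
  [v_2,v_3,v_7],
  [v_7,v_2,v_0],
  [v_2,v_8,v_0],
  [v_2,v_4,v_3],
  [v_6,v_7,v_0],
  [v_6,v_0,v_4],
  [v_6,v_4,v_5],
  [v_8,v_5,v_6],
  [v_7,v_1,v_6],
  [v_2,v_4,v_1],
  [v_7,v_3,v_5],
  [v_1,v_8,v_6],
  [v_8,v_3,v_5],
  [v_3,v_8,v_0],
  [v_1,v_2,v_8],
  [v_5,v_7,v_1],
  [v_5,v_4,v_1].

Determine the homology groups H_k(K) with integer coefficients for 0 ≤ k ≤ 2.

H_0 = Z,  H_1 = Z ⊕ Z/2,  H_2 = 0.

We work with the vertex ordering v_0 < v_1 < v_2 < v_3 < v_4 < v_5 < v_6 < v_7 < v_8. The simplices of K, each written with vertices in increasing order, are:

  0-simplices (9): [v_0], [v_1], [v_2], [v_3], [v_4], [v_5], [v_6], [v_7], [v_8]
  1-simplices (27): (27 of them)
  2-simplices (18): (18 of them)

so the chain groups are C_0 ≅ Z^9, C_1 ≅ Z^27, C_2 ≅ Z^18.

The boundary map ∂_1: C_1 → C_0 maps an edge to its endpoints' difference, ∂[p,q] = q − p.
As a 9×27 matrix over Z this has rank 8, with invariant factors (1,1,1,1,1,1,1,1).

∂_2: C_2 → C_1 sends each 2-simplex [p,q,r] to [q,r] − [p,r] + [p,q]. For instance
  ∂[v_0,v_2,v_7] = [v_2,v_7] − [v_0,v_7] + [v_0,v_2],
  ∂[v_3,v_5,v_8] = [v_5,v_8] − [v_3,v_8] + [v_3,v_5].
This gives a 27×18 integer matrix of rank 18; reducing to Smith normal form yields diagonal entries (1,1,1,1,1,1,1,1,1,1,1,1,1,1,1,1,1,2).

Reading off H_k = ker ∂_k / im ∂_{k+1}:

  H_0: rank C_0 − rank ∂_1 = 9 − 8 = 1, and the invariant factors of ∂_1 are all 1, so H_0 ≅ Z.
  H_1: rank ker ∂_1 − rank ∂_2 = (27 − 8) − 18 = 1, and ∂_2 has invariant factor 2 > 1, so H_1 ≅ Z ⊕ Z/2.
  H_2: rank ker ∂_2 − rank ∂_3 = (18 − 18) − 0 = 0, and there is no ∂_3, so H_2 ≅ 0.

As a check, the Euler characteristic is 9 − 27 + 18 = 0, which agrees with 1 − 1 + 0 = 0.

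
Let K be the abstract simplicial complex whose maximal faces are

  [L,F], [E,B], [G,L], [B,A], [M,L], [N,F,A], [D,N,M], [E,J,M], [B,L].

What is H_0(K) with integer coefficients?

We work with the vertex ordering A < B < D < E < F < G < J < L < M < N. The simplices of K, each written with vertices in increasing order, are:

  0-simplices (10): A, B, D, E, F, G, J, L, M, N
  1-simplices (15): AB, AF, AN, BE, BL, DM, DN, EJ, EM, FL, FN, GL, JM, LM, MN
  2-simplices (3): AFN, DMN, EJM

so the chain groups are C_0 ≅ Z^10, C_1 ≅ Z^15, C_2 ≅ Z^3.

Boundary ∂_1: C_1 → C_0 maps an edge to its endpoints' difference, ∂[p,q] = q − p. For instance
  ∂FL = L − F.
The 10×15 boundary matrix has rank 9 and Smith normal form diag(1,1,1,1,1,1,1,1,1).

Boundary ∂_2: C_2 → C_1 sends each 2-simplex [p,q,r] to [q,r] − [p,r] + [p,q]. For instance
  ∂DMN = MN − DN + DM,
  ∂EJM = JM − EM + EJ.
The resulting 15×3 matrix has rank 3, and its Smith normal form has invariant factors (1,1,1).

Computing H_k = (kernel of ∂_k) / (image of ∂_{k+1}):

  H_0: rank C_0 − rank ∂_1 = 10 − 9 = 1, and the invariant factors of ∂_1 are all 1, so H_0 = Z.

H_0 ≅ Z.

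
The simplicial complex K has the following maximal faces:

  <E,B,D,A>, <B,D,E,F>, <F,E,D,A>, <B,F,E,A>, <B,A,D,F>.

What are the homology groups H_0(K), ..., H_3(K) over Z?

H_0 ≅ Z,  H_1 = 0,  H_2 = 0,  H_3 ≅ Z.

We work with the vertex ordering A < B < D < E < F. The simplices of K, each written with vertices in increasing order, are:

  0-simplices (5): A, B, D, E, F
  1-simplices (10): AB, AD, AE, AF, BD, BE, BF, DE, DF, EF
  2-simplices (10): ABD, ABE, ABF, ADE, ADF, AEF, BDE, BDF, BEF, DEF
  3-simplices (5): ABDE, ABDF, ABEF, ADEF, BDEF

Hence C_0 ≅ Z^5, C_1 ≅ Z^10, C_2 ≅ Z^10, C_3 ≅ Z^5.

∂_1: C_1 → C_0 sends each edge [p,q] (with p < q) to q − p.
As a 5×10 matrix over Z this has rank 4, with invariant factors (1,1,1,1).

Boundary ∂_2: C_2 → C_1 maps a triangle to the signed sum of its edges. For instance
  ∂ABD = BD − AD + AB,
  ∂ABF = BF − AF + AB.
As a 10×10 matrix over Z this has rank 6, with invariant factors (1,1,1,1,1,1).

The boundary map ∂_3: C_3 → C_2 sends each 3-simplex σ to the alternating sum Σ_i (−1)^i (σ with its i-th vertex removed). For instance
  ∂ABDF = BDF − ADF + ABF − ABD,
  ∂ADEF = DEF − AEF + ADF − ADE.
This gives a 10×5 integer matrix of rank 4; reducing to Smith normal form yields diagonal entries (1,1,1,1).

Now H_k = ker ∂_k / im ∂_{k+1}, so:

  H_0: rank C_0 − rank ∂_1 = 5 − 4 = 1, and the invariant factors of ∂_1 are all 1, so H_0 ≅ Z.
  H_1: rank ker ∂_1 − rank ∂_2 = (10 − 4) − 6 = 0, and the invariant factors of ∂_2 are all 1, so H_1 ≅ 0.
  H_2: rank ker ∂_2 − rank ∂_3 = (10 − 6) − 4 = 0, and the invariant factors of ∂_3 are all 1, so H_2 ≅ 0.
  H_3: rank ker ∂_3 − rank ∂_4 = (5 − 4) − 0 = 1, and there is no ∂_4, so H_3 ≅ Z.

As a check, the Euler characteristic is 5 − 10 + 10 − 5 = 0, which agrees with 1 − 0 + 0 − 1 = 0.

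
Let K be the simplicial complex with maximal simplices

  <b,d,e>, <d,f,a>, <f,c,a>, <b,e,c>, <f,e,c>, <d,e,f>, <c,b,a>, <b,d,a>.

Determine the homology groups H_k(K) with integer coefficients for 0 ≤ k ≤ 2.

Order the vertices as a < b < c < d < e < f. Listing each simplex with vertices in this order, K has dimension 2 with simplices:

  0-simplices (6): a, b, c, d, e, f
  1-simplices (12): ab, ac, ad, af, bc, bd, be, ce, cf, de, df, ef
  2-simplices (8): abc, abd, acf, adf, bce, bde, cef, def

so the chain groups are C_0 ≅ Z^6, C_1 ≅ Z^12, C_2 ≅ Z^8.

∂_1: C_1 → C_0 maps an edge to its endpoints' difference, ∂[p,q] = q − p. For instance
  ∂df = f − d.
The 6×12 boundary matrix has rank 5 and Smith normal form diag(1,1,1,1,1).

∂_2: C_2 → C_1 acts by ∂[p,q,r] = [q,r] − [p,r] + [p,q]. For instance
  ∂bde = de − be + bd,
  ∂abc = bc − ac + ab.
The resulting 12×8 matrix has rank 7, and its Smith normal form has invariant factors (1,1,1,1,1,1,1).

Now H_k = ker ∂_k / im ∂_{k+1}, so:

  H_0: rank C_0 − rank ∂_1 = 6 − 5 = 1, and the invariant factors of ∂_1 are all 1, so H_0 ≅ Z.
  H_1: rank ker ∂_1 − rank ∂_2 = (12 − 5) − 7 = 0, and the invariant factors of ∂_2 are all 1, so H_1 ≅ 0.
  H_2: rank ker ∂_2 − rank ∂_3 = (8 − 7) − 0 = 1, and there is no ∂_3, so H_2 ≅ Z.

As a check, the Euler characteristic is 6 − 12 + 8 = 2, which agrees with 1 − 0 + 1 = 2.

H_0 = Z,  H_1 = 0,  H_2 = Z.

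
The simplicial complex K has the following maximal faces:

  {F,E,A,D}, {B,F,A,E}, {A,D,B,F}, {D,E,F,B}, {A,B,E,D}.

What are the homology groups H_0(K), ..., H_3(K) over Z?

Take the total order A < B < D < E < F on the vertex set. Then K (dimension 3) consists of the simplices:

  0-simplices (5): A, B, D, E, F
  1-simplices (10): AB, AD, AE, AF, BD, BE, BF, DE, DF, EF
  2-simplices (10): ABD, ABE, ABF, ADE, ADF, AEF, BDE, BDF, BEF, DEF
  3-simplices (5): ABDE, ABDF, ABEF, ADEF, BDEF

so the chain groups are C_0 ≅ Z^5, C_1 ≅ Z^10, C_2 ≅ Z^10, C_3 ≅ Z^5.

Boundary ∂_1: C_1 → C_0 sends each edge [p,q] (with p < q) to q − p. For instance
  ∂EF = F − E.
The 5×10 boundary matrix has rank 4 and Smith normal form diag(1,1,1,1).

∂_2: C_2 → C_1 acts by ∂[p,q,r] = [q,r] − [p,r] + [p,q]. For instance
  ∂DEF = EF − DF + DE,
  ∂AEF = EF − AF + AE.
The 10×10 boundary matrix has rank 6 and Smith normal form diag(1,1,1,1,1,1).

The boundary map ∂_3: C_3 → C_2 sends each 3-simplex σ to the alternating sum Σ_i (−1)^i (σ with its i-th vertex removed). For instance
  ∂BDEF = DEF − BEF + BDF − BDE,
  ∂ABEF = BEF − AEF + ABF − ABE.
The resulting 10×5 matrix has rank 4, and its Smith normal form has invariant factors (1,1,1,1).

Now H_k = ker ∂_k / im ∂_{k+1}, so:

  H_0: rank C_0 − rank ∂_1 = 5 − 4 = 1, and the invariant factors of ∂_1 are all 1, so H_0 = Z.
  H_1: rank ker ∂_1 − rank ∂_2 = (10 − 4) − 6 = 0, and the invariant factors of ∂_2 are all 1, so H_1 = 0.
  H_2: rank ker ∂_2 − rank ∂_3 = (10 − 6) − 4 = 0, and the invariant factors of ∂_3 are all 1, so H_2 = 0.
  H_3: rank ker ∂_3 − rank ∂_4 = (5 − 4) − 0 = 1, and there is no ∂_4, so H_3 = Z.

H_0 = Z,  H_1 = 0,  H_2 = 0,  H_3 = Z.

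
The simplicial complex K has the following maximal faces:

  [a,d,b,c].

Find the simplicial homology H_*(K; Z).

We work with the vertex ordering a < b < c < d. The simplices of K, each written with vertices in increasing order, are:

  0-simplices (4): a, b, c, d
  1-simplices (6): ab, ac, ad, bc, bd, cd
  2-simplices (4): abc, abd, acd, bcd
  3-simplices (1): abcd

Hence C_0 ≅ Z^4, C_1 ≅ Z^6, C_2 ≅ Z^4, C_3 ≅ Z^1.

∂_1: C_1 → C_0 maps an edge to its endpoints' difference, ∂[p,q] = q − p. For instance
  ∂ad = d − a.
This gives a 4×6 integer matrix of rank 3; reducing to Smith normal form yields diagonal entries (1,1,1).

Boundary ∂_2: C_2 → C_1 sends each 2-simplex [p,q,r] to [q,r] − [p,r] + [p,q]. For instance
  ∂abc = bc − ac + ab,
  ∂acd = cd − ad + ac.
As a 6×4 matrix over Z this has rank 3, with invariant factors (1,1,1).

∂_3: C_3 → C_2 sends each 3-simplex σ to the alternating sum Σ_i (−1)^i (σ with its i-th vertex removed). For instance
  ∂abcd = bcd − acd + abd − abc.
As a 4×1 matrix over Z this has rank 1, with invariant factors (1).

Now H_k = ker ∂_k / im ∂_{k+1}, so:

  H_0: rank C_0 − rank ∂_1 = 4 − 3 = 1, and the invariant factors of ∂_1 are all 1, so H_0 ≅ Z.
  H_1: rank ker ∂_1 − rank ∂_2 = (6 − 3) − 3 = 0, and the invariant factors of ∂_2 are all 1, so H_1 ≅ 0.
  H_2: rank ker ∂_2 − rank ∂_3 = (4 − 3) − 1 = 0, and the invariant factors of ∂_3 are all 1, so H_2 ≅ 0.
  H_3: rank ker ∂_3 − rank ∂_4 = (1 − 1) − 0 = 0, and there is no ∂_4, so H_3 ≅ 0.

(K is a triangulation of the 3-simplex.)

H_0 = Z,  H_1 = 0,  H_2 = 0,  H_3 = 0.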